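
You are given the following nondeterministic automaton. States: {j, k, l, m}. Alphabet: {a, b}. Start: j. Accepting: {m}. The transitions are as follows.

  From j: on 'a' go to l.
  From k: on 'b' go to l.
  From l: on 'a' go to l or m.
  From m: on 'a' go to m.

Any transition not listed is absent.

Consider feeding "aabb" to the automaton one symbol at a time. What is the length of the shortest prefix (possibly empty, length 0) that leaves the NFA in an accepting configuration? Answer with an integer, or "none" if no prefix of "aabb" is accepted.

2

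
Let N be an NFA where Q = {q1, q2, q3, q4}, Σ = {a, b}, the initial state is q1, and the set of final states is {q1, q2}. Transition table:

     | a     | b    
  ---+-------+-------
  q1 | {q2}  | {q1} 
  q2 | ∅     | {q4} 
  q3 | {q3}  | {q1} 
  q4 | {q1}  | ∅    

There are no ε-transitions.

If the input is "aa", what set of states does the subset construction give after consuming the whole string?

∅

Start in {q1}.
Read 'a': {q1} → {q2}.
Read 'a': {q2} → ∅.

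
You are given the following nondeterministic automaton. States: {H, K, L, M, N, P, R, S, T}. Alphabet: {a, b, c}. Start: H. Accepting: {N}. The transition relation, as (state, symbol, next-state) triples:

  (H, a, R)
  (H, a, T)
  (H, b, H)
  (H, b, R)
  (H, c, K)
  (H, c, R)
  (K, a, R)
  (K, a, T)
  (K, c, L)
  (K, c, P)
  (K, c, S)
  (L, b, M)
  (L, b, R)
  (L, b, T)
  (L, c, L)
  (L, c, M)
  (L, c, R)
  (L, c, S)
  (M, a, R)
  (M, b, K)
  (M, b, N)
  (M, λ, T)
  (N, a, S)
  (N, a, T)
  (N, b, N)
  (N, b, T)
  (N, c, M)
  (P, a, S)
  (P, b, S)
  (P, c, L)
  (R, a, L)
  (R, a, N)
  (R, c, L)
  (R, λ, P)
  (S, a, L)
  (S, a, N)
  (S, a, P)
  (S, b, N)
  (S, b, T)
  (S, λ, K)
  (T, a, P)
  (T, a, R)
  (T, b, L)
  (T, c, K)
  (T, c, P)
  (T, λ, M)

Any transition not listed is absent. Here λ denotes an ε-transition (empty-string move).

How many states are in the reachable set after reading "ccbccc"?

7

Start in {H}.
Read 'c': {H} → {K, P, R}.
Read 'c': {K, P, R} → {K, L, P, S}.
Read 'b': {K, L, P, S} → {K, M, N, P, R, S, T}.
Read 'c': {K, M, N, P, R, S, T} → {K, L, M, P, S, T}.
Read 'c': {K, L, M, P, S, T} → {K, L, M, P, R, S, T}.
Read 'c': {K, L, M, P, R, S, T} → {K, L, M, P, R, S, T}.
That set has 7 states.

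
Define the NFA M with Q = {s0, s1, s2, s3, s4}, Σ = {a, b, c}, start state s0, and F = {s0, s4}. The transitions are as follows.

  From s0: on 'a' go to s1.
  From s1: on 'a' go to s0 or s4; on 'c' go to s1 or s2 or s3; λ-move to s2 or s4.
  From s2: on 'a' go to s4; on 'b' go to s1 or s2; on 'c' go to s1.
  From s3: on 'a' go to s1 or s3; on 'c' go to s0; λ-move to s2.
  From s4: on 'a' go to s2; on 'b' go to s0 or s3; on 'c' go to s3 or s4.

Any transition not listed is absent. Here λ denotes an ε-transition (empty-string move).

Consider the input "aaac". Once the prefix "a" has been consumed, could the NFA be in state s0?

Start in {s0}.
Read 'a': {s0} → {s1, s2, s4}.
State s0 is not in {s1, s2, s4}.

No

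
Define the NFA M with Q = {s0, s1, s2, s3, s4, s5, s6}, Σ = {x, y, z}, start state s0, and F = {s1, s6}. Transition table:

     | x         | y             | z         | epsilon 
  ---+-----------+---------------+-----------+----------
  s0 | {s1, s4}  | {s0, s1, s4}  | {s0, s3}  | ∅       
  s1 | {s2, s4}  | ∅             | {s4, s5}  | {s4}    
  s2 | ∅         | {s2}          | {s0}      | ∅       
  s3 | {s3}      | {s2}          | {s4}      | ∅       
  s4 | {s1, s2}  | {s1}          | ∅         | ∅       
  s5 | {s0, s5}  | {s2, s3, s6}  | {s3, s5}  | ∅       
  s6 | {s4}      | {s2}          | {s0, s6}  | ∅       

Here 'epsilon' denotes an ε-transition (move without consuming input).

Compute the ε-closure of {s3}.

Begin with {s3}.
No ε-moves leave this set, so the closure equals the set itself.

{s3}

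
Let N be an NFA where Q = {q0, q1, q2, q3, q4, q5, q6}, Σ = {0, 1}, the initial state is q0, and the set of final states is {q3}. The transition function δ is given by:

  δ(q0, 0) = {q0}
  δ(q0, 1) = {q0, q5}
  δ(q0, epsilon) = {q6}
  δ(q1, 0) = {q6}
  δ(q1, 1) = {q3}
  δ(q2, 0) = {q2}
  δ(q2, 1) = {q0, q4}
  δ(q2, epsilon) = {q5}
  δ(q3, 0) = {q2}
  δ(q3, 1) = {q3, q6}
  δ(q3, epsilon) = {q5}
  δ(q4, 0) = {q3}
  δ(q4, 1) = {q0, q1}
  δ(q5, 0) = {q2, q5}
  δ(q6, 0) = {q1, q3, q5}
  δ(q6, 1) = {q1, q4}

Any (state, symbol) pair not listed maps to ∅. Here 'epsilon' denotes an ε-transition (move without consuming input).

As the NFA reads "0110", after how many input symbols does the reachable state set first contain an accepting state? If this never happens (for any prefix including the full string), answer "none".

Start: ε-closure({q0}) = {q0, q6}.
Read '0': q0→{q0}, q6→{q1, q3, q5}; union {q0, q1, q3, q5}; ε-closure = {q0, q1, q3, q5, q6}.
None of the earlier sets intersect F, but {q0, q1, q3, q5, q6} does.

1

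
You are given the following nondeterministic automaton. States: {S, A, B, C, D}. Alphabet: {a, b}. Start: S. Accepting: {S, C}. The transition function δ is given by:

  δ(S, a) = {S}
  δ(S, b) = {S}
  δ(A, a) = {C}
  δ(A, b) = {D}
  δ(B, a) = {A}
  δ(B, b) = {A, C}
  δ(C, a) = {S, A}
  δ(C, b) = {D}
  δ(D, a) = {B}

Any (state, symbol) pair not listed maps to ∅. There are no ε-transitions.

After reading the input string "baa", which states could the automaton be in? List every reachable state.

{S}

Start in {S}.
Read 'b': S→{S}; now {S}.
Read 'a': S→{S}; now {S}.
Read 'a': S→{S}; now {S}.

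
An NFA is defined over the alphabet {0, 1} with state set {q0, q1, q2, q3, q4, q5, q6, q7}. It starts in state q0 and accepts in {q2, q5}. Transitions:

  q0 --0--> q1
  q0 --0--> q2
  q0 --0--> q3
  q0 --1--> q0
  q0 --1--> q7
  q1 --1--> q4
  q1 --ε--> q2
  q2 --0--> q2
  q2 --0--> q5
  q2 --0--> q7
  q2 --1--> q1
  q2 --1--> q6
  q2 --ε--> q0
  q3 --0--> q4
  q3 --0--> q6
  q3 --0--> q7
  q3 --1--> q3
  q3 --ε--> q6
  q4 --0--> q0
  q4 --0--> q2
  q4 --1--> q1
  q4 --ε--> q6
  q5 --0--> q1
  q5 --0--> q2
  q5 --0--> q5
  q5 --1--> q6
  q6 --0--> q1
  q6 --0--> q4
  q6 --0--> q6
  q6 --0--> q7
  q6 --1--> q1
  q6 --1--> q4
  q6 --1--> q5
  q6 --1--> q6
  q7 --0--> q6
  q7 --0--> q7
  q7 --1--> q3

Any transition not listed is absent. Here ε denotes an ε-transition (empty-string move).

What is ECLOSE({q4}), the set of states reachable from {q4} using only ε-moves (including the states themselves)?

{q4, q6}

Begin with {q4}.
ε-move q4 → q6; add q6.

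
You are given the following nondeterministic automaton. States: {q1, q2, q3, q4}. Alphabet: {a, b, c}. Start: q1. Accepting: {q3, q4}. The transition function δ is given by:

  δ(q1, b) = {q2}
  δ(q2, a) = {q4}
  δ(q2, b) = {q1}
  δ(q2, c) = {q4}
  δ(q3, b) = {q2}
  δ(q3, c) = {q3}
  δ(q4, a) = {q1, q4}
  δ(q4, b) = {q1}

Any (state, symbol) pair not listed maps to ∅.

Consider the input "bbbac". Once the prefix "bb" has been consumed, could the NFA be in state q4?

Start in {q1}.
Read 'b': q1→{q2}; now {q2}.
Read 'b': q2→{q1}; now {q1}.
State q4 is not in {q1}.

No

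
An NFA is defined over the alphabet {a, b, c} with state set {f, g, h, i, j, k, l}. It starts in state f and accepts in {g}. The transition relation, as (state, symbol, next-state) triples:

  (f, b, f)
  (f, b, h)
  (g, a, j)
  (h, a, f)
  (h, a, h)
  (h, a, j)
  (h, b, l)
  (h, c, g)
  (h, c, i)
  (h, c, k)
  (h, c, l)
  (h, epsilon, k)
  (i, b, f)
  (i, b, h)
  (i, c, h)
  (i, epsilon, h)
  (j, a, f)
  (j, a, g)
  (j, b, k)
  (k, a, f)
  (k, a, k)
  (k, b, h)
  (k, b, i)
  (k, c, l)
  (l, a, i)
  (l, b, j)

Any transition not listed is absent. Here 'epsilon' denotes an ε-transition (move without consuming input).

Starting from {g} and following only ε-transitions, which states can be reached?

Begin with {g}.
No ε-moves leave this set, so the closure equals the set itself.

{g}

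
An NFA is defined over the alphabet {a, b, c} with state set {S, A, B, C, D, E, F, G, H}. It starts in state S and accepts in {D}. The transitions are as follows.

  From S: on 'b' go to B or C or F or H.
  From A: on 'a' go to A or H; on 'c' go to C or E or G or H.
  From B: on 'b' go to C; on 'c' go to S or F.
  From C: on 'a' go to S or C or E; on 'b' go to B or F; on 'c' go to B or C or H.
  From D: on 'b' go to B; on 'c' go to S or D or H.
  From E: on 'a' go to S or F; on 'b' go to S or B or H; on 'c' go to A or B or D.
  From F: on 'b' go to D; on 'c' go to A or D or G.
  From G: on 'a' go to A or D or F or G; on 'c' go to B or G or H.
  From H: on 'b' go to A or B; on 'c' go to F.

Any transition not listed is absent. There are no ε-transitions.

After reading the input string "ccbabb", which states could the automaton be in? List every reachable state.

∅

Start in {S}.
Read 'c': {S} → ∅.
The set is empty and remains empty for the remaining 5 symbols.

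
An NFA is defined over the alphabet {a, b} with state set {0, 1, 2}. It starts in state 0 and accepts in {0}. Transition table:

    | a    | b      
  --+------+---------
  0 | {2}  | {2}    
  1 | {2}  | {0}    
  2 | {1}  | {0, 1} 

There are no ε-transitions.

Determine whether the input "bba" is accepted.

Start in {0}.
Read 'b': 0→{2}; now {2}.
Read 'b': 2→{0, 1}; now {0, 1}.
Read 'a': 0→{2}, 1→{2}; now {2}.
The final set {2} contains no accepting state.

No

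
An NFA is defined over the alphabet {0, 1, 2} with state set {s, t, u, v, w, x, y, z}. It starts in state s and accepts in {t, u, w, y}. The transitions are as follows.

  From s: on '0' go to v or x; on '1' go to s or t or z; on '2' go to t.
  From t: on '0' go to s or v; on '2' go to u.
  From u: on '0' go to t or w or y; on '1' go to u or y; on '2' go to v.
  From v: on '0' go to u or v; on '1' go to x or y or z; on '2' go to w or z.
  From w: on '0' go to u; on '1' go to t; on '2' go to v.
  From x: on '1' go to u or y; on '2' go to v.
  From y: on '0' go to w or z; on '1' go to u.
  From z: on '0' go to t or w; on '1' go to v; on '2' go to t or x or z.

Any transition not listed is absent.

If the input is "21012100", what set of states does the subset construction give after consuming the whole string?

∅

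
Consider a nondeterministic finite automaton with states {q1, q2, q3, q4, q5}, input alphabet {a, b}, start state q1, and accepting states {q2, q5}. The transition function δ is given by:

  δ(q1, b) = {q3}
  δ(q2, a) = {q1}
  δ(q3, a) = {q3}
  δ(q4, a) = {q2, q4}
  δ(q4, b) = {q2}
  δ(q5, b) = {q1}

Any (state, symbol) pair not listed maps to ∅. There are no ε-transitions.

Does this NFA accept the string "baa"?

No

Start in {q1}.
Read 'b': q1→{q3}; now {q3}.
Read 'a': q3→{q3}; now {q3}.
Read 'a': q3→{q3}; now {q3}.
The final set {q3} contains no accepting state.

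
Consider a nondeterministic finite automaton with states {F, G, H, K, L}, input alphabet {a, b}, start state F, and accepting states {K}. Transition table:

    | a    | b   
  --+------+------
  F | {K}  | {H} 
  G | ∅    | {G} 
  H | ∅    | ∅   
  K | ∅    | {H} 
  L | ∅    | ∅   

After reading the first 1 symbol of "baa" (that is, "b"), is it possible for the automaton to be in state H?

Start in {F}.
Read 'b': {F} → {H}.
State H is in {H}.

Yes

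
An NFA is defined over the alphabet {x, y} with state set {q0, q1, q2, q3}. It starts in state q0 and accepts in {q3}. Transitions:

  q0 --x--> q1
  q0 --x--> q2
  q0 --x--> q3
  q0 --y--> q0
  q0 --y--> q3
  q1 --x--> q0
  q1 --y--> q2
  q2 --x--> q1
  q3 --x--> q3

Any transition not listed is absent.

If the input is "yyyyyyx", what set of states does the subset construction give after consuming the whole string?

{q1, q2, q3}

Start in {q0}.
Read 'y': {q0} → {q0, q3}.
Read 'y': {q0, q3} → {q0, q3}.
Read 'y': {q0, q3} → {q0, q3}.
Read 'y': {q0, q3} → {q0, q3}.
Read 'y': {q0, q3} → {q0, q3}.
Read 'y': {q0, q3} → {q0, q3}.
Read 'x': {q0, q3} → {q1, q2, q3}.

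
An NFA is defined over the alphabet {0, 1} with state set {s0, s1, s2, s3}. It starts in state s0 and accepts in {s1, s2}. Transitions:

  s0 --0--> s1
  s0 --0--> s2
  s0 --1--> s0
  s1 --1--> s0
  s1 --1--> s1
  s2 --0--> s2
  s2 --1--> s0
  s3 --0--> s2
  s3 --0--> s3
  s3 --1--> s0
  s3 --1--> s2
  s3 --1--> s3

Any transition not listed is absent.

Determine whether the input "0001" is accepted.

No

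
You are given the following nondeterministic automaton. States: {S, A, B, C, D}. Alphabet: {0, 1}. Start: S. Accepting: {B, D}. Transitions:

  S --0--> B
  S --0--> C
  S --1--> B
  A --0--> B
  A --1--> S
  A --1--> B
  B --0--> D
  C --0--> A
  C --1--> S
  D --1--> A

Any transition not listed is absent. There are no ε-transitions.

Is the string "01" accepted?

Start in {S}.
Read '0': {S} → {B, C}.
Read '1': {B, C} → {S}.
The final set {S} contains no accepting state.

No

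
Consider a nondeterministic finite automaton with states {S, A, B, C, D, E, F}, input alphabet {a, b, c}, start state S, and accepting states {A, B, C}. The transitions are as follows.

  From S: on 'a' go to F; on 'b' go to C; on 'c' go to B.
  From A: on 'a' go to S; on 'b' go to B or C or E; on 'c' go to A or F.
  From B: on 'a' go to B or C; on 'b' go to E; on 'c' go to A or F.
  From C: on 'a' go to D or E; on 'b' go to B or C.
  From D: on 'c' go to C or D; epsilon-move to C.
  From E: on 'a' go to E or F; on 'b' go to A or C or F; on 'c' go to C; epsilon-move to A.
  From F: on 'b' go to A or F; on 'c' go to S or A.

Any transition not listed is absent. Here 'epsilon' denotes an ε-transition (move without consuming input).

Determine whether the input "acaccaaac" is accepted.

Yes

Start in {S}.
Read 'a': {S} → {F}.
Read 'c': {F} → {S, A}.
Read 'a': {S, A} → {S, F}.
Read 'c': {S, F} → {S, A, B}.
Read 'c': {S, A, B} → {A, B, F}.
Read 'a': {A, B, F} → {S, B, C}.
Read 'a': {S, B, C} → {A, B, C, D, E, F}.
Read 'a': {A, B, C, D, E, F} → {S, A, B, C, D, E, F}.
Read 'c': {S, A, B, C, D, E, F} → {S, A, B, C, D, F}.
The final set {S, A, B, C, D, F} contains the accepting states A, B, C.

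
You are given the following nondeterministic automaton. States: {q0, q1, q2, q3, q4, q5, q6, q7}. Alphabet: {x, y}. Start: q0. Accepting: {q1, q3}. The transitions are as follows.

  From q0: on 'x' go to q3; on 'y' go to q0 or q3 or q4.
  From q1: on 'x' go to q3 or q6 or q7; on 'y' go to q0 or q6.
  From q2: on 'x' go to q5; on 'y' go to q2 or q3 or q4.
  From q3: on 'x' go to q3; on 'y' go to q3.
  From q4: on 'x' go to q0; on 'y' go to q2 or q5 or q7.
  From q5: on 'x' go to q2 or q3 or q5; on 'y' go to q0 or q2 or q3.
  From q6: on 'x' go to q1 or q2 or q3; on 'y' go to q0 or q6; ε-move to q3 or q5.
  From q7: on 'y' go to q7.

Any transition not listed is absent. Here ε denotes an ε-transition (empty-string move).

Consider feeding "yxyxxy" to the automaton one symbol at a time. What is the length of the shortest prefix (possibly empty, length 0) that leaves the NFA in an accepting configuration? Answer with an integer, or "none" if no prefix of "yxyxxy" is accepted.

1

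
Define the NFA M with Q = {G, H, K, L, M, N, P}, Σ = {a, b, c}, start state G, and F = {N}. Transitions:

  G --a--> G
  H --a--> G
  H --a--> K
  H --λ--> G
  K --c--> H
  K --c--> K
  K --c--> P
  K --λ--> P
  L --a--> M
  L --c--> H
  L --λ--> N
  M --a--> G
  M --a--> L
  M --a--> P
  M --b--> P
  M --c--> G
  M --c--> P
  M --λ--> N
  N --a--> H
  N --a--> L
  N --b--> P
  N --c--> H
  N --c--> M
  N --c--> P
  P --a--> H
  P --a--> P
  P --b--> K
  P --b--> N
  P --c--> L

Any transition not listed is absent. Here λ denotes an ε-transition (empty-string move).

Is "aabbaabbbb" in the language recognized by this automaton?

No

Start in {G}.
Read 'a': G→{G}; now {G}.
Read 'a': G→{G}; now {G}.
Read 'b': G→∅; now ∅.
The set is empty and remains empty for the remaining 7 symbols.
The final set ∅ contains no accepting state.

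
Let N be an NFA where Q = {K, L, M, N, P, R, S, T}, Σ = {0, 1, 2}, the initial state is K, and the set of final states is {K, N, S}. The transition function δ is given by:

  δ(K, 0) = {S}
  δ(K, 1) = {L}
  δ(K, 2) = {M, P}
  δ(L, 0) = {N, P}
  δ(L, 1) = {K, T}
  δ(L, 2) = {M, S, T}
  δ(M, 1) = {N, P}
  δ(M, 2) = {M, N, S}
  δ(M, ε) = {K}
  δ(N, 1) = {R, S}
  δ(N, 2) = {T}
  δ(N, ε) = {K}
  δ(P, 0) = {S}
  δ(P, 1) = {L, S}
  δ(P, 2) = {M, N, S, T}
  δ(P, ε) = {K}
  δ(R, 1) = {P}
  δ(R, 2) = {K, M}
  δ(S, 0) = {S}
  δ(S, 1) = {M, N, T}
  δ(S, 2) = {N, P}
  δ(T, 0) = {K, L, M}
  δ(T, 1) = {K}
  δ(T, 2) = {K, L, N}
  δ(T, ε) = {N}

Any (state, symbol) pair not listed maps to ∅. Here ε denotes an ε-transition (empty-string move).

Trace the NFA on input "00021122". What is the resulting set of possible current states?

Start in {K}.
Read '0': K→{S}; now {S}.
Read '0': S→{S}; now {S}.
Read '0': S→{S}; now {S}.
Read '2': S→{N, P}; union {N, P}; ε-closure = {K, N, P}.
Read '1': K→{L}, N→{R, S}, P→{L, S}; now {L, R, S}.
Read '1': L→{K, T}, R→{P}, S→{M, N, T}; now {K, M, N, P, T}.
Read '2': K→{M, P}, M→{M, N, S}, N→{T}, P→{M, N, S, T}, T→{K, L, N}; now {K, L, M, N, P, S, T}.
Read '2': K→{M, P}, L→{M, S, T}, M→{M, N, S}, N→{T}, P→{M, N, S, T}, S→{N, P}, T→{K, L, N}; now {K, L, M, N, P, S, T}.

{K, L, M, N, P, S, T}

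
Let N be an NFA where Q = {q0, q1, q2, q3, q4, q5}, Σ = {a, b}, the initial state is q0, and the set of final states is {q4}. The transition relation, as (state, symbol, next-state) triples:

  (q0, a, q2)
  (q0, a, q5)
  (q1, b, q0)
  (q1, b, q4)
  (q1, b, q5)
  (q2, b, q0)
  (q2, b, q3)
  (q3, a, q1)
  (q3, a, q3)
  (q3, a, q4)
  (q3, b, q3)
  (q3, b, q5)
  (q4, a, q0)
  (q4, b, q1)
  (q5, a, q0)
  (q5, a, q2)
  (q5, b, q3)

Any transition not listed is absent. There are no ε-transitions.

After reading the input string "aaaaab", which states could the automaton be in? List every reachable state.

{q0, q3}

Start in {q0}.
Read 'a': q0→{q2, q5}; now {q2, q5}.
Read 'a': q2→∅, q5→{q0, q2}; now {q0, q2}.
Read 'a': q0→{q2, q5}, q2→∅; now {q2, q5}.
Read 'a': q2→∅, q5→{q0, q2}; now {q0, q2}.
Read 'a': q0→{q2, q5}, q2→∅; now {q2, q5}.
Read 'b': q2→{q0, q3}, q5→{q3}; now {q0, q3}.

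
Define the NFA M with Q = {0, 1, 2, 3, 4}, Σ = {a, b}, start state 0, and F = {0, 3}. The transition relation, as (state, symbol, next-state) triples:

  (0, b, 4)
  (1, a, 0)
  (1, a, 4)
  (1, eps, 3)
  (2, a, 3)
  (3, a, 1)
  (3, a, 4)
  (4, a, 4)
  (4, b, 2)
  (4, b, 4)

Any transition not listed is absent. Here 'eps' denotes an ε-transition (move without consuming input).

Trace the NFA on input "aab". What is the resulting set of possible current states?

∅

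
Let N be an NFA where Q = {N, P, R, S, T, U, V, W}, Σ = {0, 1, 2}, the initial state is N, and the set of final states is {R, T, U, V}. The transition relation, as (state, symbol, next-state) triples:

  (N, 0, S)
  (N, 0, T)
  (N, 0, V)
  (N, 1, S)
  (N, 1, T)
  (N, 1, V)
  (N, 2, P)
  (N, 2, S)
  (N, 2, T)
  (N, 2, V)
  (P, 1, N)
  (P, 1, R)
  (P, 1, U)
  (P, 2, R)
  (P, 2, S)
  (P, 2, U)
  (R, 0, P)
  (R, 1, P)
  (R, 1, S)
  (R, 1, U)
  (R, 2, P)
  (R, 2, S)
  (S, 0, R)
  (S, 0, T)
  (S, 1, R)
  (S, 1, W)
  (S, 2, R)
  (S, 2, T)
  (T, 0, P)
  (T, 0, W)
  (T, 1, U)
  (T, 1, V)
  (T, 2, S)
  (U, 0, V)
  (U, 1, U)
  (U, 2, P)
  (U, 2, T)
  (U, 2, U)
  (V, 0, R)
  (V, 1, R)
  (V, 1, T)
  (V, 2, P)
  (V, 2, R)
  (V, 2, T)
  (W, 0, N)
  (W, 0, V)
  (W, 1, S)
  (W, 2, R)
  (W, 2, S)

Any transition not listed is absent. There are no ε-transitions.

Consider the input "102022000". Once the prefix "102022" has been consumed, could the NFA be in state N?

No

Start in {N}.
Read '1': {N} → {S, T, V}.
Read '0': {S, T, V} → {P, R, T, W}.
Read '2': {P, R, T, W} → {P, R, S, U}.
Read '0': {P, R, S, U} → {P, R, T, V}.
Read '2': {P, R, T, V} → {P, R, S, T, U}.
Read '2': {P, R, S, T, U} → {P, R, S, T, U}.
State N is not in {P, R, S, T, U}.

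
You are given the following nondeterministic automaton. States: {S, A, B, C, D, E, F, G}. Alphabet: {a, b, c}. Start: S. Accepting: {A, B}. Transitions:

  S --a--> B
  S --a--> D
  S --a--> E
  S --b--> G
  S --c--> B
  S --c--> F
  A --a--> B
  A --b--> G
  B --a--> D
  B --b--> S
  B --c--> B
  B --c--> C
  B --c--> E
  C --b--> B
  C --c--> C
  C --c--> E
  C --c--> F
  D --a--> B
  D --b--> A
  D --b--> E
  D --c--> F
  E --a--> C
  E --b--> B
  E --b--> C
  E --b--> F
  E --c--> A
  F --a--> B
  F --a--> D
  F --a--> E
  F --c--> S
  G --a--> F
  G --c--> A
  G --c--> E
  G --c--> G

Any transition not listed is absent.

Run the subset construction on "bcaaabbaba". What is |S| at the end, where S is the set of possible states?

4

Start in {S}.
Read 'b': S→{G}; now {G}.
Read 'c': G→{A, E, G}; now {A, E, G}.
Read 'a': A→{B}, E→{C}, G→{F}; now {B, C, F}.
Read 'a': B→{D}, C→∅, F→{B, D, E}; now {B, D, E}.
Read 'a': B→{D}, D→{B}, E→{C}; now {B, C, D}.
Read 'b': B→{S}, C→{B}, D→{A, E}; now {S, A, B, E}.
Read 'b': S→{G}, A→{G}, B→{S}, E→{B, C, F}; now {S, B, C, F, G}.
Read 'a': S→{B, D, E}, B→{D}, C→∅, F→{B, D, E}, G→{F}; now {B, D, E, F}.
Read 'b': B→{S}, D→{A, E}, E→{B, C, F}, F→∅; now {S, A, B, C, E, F}.
Read 'a': S→{B, D, E}, A→{B}, B→{D}, C→∅, E→{C}, F→{B, D, E}; now {B, C, D, E}.
That set has 4 states.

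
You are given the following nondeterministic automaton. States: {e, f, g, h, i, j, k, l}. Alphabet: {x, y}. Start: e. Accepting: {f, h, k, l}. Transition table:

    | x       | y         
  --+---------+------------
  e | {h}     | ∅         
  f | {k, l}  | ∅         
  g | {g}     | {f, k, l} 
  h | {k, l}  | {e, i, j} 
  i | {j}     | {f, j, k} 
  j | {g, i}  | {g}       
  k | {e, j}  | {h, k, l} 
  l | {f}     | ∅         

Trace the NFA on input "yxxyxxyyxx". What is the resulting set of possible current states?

Start in {e}.
Read 'y': {e} → ∅.
The set is empty and remains empty for the remaining 9 symbols.

∅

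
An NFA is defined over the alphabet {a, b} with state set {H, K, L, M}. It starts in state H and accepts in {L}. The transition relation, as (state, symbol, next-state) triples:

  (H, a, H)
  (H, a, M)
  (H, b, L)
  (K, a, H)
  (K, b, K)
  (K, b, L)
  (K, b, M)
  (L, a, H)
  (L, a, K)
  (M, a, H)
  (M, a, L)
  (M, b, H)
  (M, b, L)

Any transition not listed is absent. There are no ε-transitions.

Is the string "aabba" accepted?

No

Start in {H}.
Read 'a': {H} → {H, M}.
Read 'a': {H, M} → {H, L, M}.
Read 'b': {H, L, M} → {H, L}.
Read 'b': {H, L} → {L}.
Read 'a': {L} → {H, K}.
The final set {H, K} contains no accepting state.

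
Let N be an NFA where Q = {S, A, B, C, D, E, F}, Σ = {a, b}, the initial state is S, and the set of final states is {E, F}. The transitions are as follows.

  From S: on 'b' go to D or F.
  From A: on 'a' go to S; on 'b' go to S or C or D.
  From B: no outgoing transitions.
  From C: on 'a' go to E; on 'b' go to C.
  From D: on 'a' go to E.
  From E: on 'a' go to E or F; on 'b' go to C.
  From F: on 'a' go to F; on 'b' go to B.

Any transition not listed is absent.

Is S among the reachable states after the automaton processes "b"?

No

Start in {S}.
Read 'b': S→{D, F}; now {D, F}.
State S is not in {D, F}.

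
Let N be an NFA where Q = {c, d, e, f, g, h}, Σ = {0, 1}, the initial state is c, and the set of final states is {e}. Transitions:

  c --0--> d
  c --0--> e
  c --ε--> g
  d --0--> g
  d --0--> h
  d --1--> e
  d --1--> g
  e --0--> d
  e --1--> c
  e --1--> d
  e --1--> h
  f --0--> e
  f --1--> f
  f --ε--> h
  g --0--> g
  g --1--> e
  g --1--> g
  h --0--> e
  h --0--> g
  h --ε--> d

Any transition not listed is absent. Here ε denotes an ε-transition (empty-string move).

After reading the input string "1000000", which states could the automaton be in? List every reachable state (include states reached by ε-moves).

Start: ε-closure({c}) = {c, g}.
Read '1': c→∅, g→{e, g}; now {e, g}.
Read '0': e→{d}, g→{g}; now {d, g}.
Read '0': d→{g, h}, g→{g}; union {g, h}; ε-closure = {d, g, h}.
Read '0': d→{g, h}, g→{g}, h→{e, g}; union {e, g, h}; ε-closure = {d, e, g, h}.
Read '0': d→{g, h}, e→{d}, g→{g}, h→{e, g}; now {d, e, g, h}.
Read '0': d→{g, h}, e→{d}, g→{g}, h→{e, g}; now {d, e, g, h}.
Read '0': d→{g, h}, e→{d}, g→{g}, h→{e, g}; now {d, e, g, h}.

{d, e, g, h}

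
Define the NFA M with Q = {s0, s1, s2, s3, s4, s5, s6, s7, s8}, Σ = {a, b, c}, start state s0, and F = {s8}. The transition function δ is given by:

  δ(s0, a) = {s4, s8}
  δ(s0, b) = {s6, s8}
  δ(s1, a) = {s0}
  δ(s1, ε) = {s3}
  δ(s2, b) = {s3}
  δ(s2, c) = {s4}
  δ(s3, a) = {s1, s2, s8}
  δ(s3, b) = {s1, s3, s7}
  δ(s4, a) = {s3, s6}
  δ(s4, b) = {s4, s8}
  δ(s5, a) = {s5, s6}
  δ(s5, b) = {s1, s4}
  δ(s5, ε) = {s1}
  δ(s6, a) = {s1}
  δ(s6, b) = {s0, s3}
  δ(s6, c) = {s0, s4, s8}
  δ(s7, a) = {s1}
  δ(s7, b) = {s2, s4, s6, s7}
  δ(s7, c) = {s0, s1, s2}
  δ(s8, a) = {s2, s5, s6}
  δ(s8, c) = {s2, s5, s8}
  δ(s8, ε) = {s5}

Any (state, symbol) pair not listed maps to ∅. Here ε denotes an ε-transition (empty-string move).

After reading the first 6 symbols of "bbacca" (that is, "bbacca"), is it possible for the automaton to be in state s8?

Yes

Start in {s0}.
Read 'b': s0→{s6, s8}; union {s6, s8}; ε-closure = {s1, s3, s5, s6, s8}.
Read 'b': s1→∅, s3→{s1, s3, s7}, s5→{s1, s4}, s6→{s0, s3}, s8→∅; now {s0, s1, s3, s4, s7}.
Read 'a': s0→{s4, s8}, s1→{s0}, s3→{s1, s2, s8}, s4→{s3, s6}, s7→{s1}; union {s0, s1, s2, s3, s4, s6, s8}; ε-closure = {s0, s1, s2, s3, s4, s5, s6, s8}.
Read 'c': s0→∅, s1→∅, s2→{s4}, s3→∅, s4→∅, s5→∅, s6→{s0, s4, s8}, s8→{s2, s5, s8}; union {s0, s2, s4, s5, s8}; ε-closure = {s0, s1, s2, s3, s4, s5, s8}.
Read 'c': s0→∅, s1→∅, s2→{s4}, s3→∅, s4→∅, s5→∅, s8→{s2, s5, s8}; union {s2, s4, s5, s8}; ε-closure = {s1, s2, s3, s4, s5, s8}.
Read 'a': s1→{s0}, s2→∅, s3→{s1, s2, s8}, s4→{s3, s6}, s5→{s5, s6}, s8→{s2, s5, s6}; now {s0, s1, s2, s3, s5, s6, s8}.
State s8 is in {s0, s1, s2, s3, s5, s6, s8}.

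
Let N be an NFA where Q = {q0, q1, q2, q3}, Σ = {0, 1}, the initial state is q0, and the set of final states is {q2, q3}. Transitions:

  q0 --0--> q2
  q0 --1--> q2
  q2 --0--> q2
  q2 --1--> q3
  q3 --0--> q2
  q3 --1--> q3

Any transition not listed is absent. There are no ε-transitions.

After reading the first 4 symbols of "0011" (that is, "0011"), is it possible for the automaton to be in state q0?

No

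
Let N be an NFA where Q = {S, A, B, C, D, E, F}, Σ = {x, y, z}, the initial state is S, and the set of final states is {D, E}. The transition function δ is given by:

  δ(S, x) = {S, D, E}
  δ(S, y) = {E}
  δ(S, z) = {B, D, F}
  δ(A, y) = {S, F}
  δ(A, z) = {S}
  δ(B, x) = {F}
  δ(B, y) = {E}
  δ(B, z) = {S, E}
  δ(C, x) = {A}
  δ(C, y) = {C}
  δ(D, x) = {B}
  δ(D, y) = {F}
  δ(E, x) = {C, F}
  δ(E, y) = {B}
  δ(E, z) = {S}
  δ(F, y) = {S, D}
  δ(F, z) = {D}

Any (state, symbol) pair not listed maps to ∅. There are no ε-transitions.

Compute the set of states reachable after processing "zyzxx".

{S, B, C, D, E, F}

Start in {S}.
Read 'z': S→{B, D, F}; now {B, D, F}.
Read 'y': B→{E}, D→{F}, F→{S, D}; now {S, D, E, F}.
Read 'z': S→{B, D, F}, D→∅, E→{S}, F→{D}; now {S, B, D, F}.
Read 'x': S→{S, D, E}, B→{F}, D→{B}, F→∅; now {S, B, D, E, F}.
Read 'x': S→{S, D, E}, B→{F}, D→{B}, E→{C, F}, F→∅; now {S, B, C, D, E, F}.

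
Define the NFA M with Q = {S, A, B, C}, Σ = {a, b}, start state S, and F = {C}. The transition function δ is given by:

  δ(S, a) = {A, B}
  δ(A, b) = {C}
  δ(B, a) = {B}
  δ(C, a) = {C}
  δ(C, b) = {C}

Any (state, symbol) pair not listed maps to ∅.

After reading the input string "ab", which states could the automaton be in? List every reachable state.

Start in {S}.
Read 'a': {S} → {A, B}.
Read 'b': {A, B} → {C}.

{C}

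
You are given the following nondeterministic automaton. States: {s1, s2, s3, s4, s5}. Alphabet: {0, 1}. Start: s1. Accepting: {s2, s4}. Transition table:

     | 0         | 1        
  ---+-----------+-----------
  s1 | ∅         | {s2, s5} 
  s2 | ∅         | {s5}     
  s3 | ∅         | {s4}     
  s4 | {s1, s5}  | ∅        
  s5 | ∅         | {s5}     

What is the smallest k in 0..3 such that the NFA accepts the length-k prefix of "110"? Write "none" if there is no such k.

1

Start in {s1}.
Read '1': s1→{s2, s5}; now {s2, s5}.
None of the earlier sets intersect F, but {s2, s5} does.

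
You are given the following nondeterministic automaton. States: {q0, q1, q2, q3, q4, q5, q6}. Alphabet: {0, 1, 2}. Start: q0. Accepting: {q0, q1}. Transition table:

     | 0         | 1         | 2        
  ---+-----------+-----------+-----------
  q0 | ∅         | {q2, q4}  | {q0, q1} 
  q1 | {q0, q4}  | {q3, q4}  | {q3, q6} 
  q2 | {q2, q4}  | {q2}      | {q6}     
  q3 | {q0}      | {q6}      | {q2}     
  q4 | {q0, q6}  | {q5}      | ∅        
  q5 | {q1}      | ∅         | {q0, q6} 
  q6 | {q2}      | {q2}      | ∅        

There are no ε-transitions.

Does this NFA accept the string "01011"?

No

Start in {q0}.
Read '0': {q0} → ∅.
The set is empty and remains empty for the remaining 4 symbols.
The final set ∅ contains no accepting state.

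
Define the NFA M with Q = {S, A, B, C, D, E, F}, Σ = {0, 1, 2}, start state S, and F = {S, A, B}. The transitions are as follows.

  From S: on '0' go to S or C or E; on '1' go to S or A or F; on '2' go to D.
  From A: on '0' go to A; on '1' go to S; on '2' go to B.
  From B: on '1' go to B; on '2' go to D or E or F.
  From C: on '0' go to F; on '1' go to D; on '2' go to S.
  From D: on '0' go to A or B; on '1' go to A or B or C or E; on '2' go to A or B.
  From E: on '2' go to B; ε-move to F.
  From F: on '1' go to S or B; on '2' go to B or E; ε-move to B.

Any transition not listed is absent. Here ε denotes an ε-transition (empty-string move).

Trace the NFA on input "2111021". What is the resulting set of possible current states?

{S, A, B, C, E, F}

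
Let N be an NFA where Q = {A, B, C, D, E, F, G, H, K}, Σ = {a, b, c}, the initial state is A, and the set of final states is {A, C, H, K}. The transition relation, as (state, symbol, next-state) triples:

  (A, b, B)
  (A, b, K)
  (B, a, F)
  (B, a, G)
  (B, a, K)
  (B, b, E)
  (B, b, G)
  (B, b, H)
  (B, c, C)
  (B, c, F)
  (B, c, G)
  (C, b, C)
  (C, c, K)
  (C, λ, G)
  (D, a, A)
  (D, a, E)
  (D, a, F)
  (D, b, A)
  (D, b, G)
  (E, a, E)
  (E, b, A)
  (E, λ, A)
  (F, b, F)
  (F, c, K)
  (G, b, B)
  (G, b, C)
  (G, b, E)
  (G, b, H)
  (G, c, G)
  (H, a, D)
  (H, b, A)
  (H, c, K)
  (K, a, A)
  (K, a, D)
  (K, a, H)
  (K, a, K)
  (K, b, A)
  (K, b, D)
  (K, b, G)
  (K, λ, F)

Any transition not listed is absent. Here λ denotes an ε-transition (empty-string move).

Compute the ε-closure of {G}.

Begin with {G}.
No ε-moves leave this set, so the closure equals the set itself.

{G}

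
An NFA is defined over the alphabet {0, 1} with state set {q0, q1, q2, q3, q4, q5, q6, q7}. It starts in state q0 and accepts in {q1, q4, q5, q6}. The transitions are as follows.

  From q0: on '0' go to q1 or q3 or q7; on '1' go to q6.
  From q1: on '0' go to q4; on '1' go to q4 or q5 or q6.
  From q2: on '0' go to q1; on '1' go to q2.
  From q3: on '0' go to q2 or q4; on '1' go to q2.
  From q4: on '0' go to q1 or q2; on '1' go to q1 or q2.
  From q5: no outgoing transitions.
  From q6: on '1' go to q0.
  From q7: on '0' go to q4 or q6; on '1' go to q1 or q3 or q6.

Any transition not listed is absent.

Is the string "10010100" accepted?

No

Start in {q0}.
Read '1': q0→{q6}; now {q6}.
Read '0': q6→∅; now ∅.
The set is empty and remains empty for the remaining 6 symbols.
The final set ∅ contains no accepting state.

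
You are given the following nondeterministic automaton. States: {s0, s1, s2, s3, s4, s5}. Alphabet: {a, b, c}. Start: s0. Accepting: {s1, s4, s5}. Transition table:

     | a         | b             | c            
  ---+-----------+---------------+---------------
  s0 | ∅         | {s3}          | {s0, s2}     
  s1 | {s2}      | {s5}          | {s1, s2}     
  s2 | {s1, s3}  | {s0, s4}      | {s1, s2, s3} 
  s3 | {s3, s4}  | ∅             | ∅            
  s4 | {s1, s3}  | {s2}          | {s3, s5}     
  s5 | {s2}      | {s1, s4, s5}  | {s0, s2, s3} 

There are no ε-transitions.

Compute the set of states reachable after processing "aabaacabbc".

∅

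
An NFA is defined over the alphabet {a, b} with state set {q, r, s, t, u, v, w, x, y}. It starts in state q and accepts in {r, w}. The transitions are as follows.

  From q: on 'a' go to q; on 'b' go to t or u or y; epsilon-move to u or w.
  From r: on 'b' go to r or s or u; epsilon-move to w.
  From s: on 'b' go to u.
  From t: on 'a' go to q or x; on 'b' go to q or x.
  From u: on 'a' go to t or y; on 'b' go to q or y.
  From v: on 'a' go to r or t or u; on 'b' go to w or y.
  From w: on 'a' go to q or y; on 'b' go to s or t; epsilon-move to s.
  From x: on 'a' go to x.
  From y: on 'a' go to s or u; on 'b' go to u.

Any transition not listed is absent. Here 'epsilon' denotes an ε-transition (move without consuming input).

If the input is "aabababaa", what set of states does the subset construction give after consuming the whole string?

Start: ε-closure({q}) = {q, s, u, w}.
Read 'a': {q, s, u, w} → {q, s, t, u, w, y}.
Read 'a': {q, s, t, u, w, y} → {q, s, t, u, w, x, y}.
Read 'b': {q, s, t, u, w, x, y} → {q, s, t, u, w, x, y}.
Read 'a': {q, s, t, u, w, x, y} → {q, s, t, u, w, x, y}.
Read 'b': {q, s, t, u, w, x, y} → {q, s, t, u, w, x, y}.
Read 'a': {q, s, t, u, w, x, y} → {q, s, t, u, w, x, y}.
Read 'b': {q, s, t, u, w, x, y} → {q, s, t, u, w, x, y}.
Read 'a': {q, s, t, u, w, x, y} → {q, s, t, u, w, x, y}.
Read 'a': {q, s, t, u, w, x, y} → {q, s, t, u, w, x, y}.

{q, s, t, u, w, x, y}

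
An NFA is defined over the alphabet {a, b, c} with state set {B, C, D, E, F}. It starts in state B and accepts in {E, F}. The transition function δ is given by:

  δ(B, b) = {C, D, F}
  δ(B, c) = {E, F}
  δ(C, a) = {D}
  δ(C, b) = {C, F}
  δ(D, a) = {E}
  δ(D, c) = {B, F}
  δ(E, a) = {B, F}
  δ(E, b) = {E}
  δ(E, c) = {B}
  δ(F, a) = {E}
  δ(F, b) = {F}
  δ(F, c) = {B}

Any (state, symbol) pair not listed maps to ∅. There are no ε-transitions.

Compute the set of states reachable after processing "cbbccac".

{B, E, F}

Start in {B}.
Read 'c': B→{E, F}; now {E, F}.
Read 'b': E→{E}, F→{F}; now {E, F}.
Read 'b': E→{E}, F→{F}; now {E, F}.
Read 'c': E→{B}, F→{B}; now {B}.
Read 'c': B→{E, F}; now {E, F}.
Read 'a': E→{B, F}, F→{E}; now {B, E, F}.
Read 'c': B→{E, F}, E→{B}, F→{B}; now {B, E, F}.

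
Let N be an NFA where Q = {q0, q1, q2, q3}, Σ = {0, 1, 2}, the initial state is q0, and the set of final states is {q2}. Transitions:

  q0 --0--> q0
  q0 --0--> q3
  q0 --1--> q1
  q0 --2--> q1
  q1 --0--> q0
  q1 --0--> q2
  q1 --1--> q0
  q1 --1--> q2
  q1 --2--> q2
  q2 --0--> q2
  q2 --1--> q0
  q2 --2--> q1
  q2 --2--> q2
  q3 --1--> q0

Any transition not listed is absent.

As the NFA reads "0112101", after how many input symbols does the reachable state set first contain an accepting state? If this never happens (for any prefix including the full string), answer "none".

3

Start in {q0}.
Read '0': {q0} → {q0, q3}.
Read '1': {q0, q3} → {q0, q1}.
Read '1': {q0, q1} → {q0, q1, q2}.
None of the earlier sets intersect F, but {q0, q1, q2} does.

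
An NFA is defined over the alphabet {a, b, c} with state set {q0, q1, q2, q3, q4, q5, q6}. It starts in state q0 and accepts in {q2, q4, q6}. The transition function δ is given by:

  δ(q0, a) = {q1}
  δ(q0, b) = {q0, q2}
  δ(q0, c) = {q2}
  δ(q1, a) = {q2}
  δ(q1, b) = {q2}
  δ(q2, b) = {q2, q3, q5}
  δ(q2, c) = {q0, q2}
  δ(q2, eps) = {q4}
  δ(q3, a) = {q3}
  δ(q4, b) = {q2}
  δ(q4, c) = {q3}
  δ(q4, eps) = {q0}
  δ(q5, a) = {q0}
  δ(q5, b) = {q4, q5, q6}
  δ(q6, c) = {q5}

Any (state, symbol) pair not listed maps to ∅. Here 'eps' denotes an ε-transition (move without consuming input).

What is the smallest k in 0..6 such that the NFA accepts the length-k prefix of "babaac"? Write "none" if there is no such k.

1

Start in {q0}.
Read 'b': {q0} → {q0, q2, q4}.
None of the earlier sets intersect F, but {q0, q2, q4} does.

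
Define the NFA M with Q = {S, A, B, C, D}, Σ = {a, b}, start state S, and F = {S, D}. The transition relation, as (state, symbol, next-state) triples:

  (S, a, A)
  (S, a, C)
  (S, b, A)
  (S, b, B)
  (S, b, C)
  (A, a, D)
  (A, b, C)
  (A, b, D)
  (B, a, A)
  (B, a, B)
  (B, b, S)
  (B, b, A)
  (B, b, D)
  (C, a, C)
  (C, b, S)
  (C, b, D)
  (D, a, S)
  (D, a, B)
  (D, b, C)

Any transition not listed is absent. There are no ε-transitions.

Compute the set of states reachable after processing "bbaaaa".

Start in {S}.
Read 'b': {S} → {A, B, C}.
Read 'b': {A, B, C} → {S, A, C, D}.
Read 'a': {S, A, C, D} → {S, A, B, C, D}.
Read 'a': {S, A, B, C, D} → {S, A, B, C, D}.
Read 'a': {S, A, B, C, D} → {S, A, B, C, D}.
Read 'a': {S, A, B, C, D} → {S, A, B, C, D}.

{S, A, B, C, D}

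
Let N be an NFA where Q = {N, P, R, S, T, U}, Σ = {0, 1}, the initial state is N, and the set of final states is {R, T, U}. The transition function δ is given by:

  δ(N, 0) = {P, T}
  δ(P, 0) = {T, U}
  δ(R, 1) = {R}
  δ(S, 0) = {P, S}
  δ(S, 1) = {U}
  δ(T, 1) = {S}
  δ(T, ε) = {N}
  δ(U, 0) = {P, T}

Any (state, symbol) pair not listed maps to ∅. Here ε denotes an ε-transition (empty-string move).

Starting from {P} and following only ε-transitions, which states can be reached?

Begin with {P}.
No ε-moves leave this set, so the closure equals the set itself.

{P}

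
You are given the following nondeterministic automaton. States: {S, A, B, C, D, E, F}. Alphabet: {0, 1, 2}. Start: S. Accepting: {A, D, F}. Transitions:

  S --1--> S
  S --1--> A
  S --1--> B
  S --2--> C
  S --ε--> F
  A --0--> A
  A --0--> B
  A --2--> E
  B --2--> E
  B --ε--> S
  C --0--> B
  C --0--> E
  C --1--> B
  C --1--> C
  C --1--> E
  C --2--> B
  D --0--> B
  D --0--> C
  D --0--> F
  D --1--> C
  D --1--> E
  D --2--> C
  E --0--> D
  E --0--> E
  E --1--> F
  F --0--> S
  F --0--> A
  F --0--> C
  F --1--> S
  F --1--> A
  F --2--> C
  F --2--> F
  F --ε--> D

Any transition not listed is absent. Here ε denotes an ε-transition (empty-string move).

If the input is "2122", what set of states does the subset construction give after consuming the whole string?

{S, B, C, D, E, F}

Start: ε-closure({S}) = {S, D, F}.
Read '2': {S, D, F} → {C, D, F}.
Read '1': {C, D, F} → {S, A, B, C, D, E, F}.
Read '2': {S, A, B, C, D, E, F} → {S, B, C, D, E, F}.
Read '2': {S, B, C, D, E, F} → {S, B, C, D, E, F}.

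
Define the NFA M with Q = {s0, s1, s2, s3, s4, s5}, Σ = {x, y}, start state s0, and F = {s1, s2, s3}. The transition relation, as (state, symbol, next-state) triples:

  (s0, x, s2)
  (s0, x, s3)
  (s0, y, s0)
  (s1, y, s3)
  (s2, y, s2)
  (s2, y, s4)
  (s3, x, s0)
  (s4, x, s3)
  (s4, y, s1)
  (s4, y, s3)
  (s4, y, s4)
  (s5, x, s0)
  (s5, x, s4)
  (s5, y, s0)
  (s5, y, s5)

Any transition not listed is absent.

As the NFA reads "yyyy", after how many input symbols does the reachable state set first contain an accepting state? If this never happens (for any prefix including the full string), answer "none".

Start in {s0}.
Read 'y': s0→{s0}; now {s0}.
Read 'y': s0→{s0}; now {s0}.
Read 'y': s0→{s0}; now {s0}.
Read 'y': s0→{s0}; now {s0}.
No reachable set along the way intersects F.

none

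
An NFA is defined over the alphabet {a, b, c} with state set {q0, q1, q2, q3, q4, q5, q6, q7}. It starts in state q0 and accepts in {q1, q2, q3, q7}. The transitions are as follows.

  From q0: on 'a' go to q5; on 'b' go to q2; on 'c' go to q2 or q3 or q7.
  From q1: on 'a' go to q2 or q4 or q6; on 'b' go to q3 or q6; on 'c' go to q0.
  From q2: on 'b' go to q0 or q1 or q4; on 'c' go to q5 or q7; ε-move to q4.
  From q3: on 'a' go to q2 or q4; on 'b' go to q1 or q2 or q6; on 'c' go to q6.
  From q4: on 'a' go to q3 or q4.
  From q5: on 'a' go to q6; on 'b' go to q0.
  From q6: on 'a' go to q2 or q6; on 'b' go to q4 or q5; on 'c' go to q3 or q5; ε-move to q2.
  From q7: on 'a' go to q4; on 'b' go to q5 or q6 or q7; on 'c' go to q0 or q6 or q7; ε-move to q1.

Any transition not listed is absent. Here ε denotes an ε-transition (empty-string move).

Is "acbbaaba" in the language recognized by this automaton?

No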